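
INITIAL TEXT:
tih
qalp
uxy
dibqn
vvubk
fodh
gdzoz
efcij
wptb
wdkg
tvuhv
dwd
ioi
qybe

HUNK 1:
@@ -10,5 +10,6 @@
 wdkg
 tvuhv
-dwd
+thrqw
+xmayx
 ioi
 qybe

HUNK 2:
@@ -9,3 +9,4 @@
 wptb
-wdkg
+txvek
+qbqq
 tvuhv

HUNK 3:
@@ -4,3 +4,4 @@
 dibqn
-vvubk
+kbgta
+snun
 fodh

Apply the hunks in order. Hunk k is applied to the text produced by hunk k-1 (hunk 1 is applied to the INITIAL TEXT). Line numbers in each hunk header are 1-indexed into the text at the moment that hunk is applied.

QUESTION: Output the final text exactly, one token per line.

Answer: tih
qalp
uxy
dibqn
kbgta
snun
fodh
gdzoz
efcij
wptb
txvek
qbqq
tvuhv
thrqw
xmayx
ioi
qybe

Derivation:
Hunk 1: at line 10 remove [dwd] add [thrqw,xmayx] -> 15 lines: tih qalp uxy dibqn vvubk fodh gdzoz efcij wptb wdkg tvuhv thrqw xmayx ioi qybe
Hunk 2: at line 9 remove [wdkg] add [txvek,qbqq] -> 16 lines: tih qalp uxy dibqn vvubk fodh gdzoz efcij wptb txvek qbqq tvuhv thrqw xmayx ioi qybe
Hunk 3: at line 4 remove [vvubk] add [kbgta,snun] -> 17 lines: tih qalp uxy dibqn kbgta snun fodh gdzoz efcij wptb txvek qbqq tvuhv thrqw xmayx ioi qybe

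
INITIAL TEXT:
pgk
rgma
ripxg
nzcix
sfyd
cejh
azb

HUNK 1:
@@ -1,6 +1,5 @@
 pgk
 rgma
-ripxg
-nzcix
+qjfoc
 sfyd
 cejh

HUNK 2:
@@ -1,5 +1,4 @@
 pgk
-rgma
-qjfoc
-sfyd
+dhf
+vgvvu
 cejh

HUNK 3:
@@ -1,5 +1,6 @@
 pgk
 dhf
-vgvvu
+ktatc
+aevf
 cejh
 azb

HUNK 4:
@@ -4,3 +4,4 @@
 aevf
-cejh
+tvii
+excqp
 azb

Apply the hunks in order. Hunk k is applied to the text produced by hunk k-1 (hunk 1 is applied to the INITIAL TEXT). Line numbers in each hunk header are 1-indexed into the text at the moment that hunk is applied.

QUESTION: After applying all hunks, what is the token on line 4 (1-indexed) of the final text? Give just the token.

Hunk 1: at line 1 remove [ripxg,nzcix] add [qjfoc] -> 6 lines: pgk rgma qjfoc sfyd cejh azb
Hunk 2: at line 1 remove [rgma,qjfoc,sfyd] add [dhf,vgvvu] -> 5 lines: pgk dhf vgvvu cejh azb
Hunk 3: at line 1 remove [vgvvu] add [ktatc,aevf] -> 6 lines: pgk dhf ktatc aevf cejh azb
Hunk 4: at line 4 remove [cejh] add [tvii,excqp] -> 7 lines: pgk dhf ktatc aevf tvii excqp azb
Final line 4: aevf

Answer: aevf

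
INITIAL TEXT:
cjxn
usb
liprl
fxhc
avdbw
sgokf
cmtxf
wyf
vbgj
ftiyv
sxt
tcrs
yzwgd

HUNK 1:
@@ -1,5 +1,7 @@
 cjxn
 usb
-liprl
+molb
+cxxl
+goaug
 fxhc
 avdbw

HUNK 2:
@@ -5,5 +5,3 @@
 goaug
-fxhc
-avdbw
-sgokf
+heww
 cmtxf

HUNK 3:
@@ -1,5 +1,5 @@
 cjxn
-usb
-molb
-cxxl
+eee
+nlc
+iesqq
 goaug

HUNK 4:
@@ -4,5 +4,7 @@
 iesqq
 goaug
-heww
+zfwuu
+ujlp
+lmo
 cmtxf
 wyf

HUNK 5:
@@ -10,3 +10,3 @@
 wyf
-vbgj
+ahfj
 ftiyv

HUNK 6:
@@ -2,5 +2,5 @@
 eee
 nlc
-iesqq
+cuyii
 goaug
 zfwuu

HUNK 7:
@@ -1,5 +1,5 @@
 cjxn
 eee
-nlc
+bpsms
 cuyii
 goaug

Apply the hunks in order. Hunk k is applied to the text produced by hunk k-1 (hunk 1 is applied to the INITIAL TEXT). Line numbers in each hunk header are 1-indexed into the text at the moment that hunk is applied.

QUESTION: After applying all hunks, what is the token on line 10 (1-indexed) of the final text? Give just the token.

Hunk 1: at line 1 remove [liprl] add [molb,cxxl,goaug] -> 15 lines: cjxn usb molb cxxl goaug fxhc avdbw sgokf cmtxf wyf vbgj ftiyv sxt tcrs yzwgd
Hunk 2: at line 5 remove [fxhc,avdbw,sgokf] add [heww] -> 13 lines: cjxn usb molb cxxl goaug heww cmtxf wyf vbgj ftiyv sxt tcrs yzwgd
Hunk 3: at line 1 remove [usb,molb,cxxl] add [eee,nlc,iesqq] -> 13 lines: cjxn eee nlc iesqq goaug heww cmtxf wyf vbgj ftiyv sxt tcrs yzwgd
Hunk 4: at line 4 remove [heww] add [zfwuu,ujlp,lmo] -> 15 lines: cjxn eee nlc iesqq goaug zfwuu ujlp lmo cmtxf wyf vbgj ftiyv sxt tcrs yzwgd
Hunk 5: at line 10 remove [vbgj] add [ahfj] -> 15 lines: cjxn eee nlc iesqq goaug zfwuu ujlp lmo cmtxf wyf ahfj ftiyv sxt tcrs yzwgd
Hunk 6: at line 2 remove [iesqq] add [cuyii] -> 15 lines: cjxn eee nlc cuyii goaug zfwuu ujlp lmo cmtxf wyf ahfj ftiyv sxt tcrs yzwgd
Hunk 7: at line 1 remove [nlc] add [bpsms] -> 15 lines: cjxn eee bpsms cuyii goaug zfwuu ujlp lmo cmtxf wyf ahfj ftiyv sxt tcrs yzwgd
Final line 10: wyf

Answer: wyf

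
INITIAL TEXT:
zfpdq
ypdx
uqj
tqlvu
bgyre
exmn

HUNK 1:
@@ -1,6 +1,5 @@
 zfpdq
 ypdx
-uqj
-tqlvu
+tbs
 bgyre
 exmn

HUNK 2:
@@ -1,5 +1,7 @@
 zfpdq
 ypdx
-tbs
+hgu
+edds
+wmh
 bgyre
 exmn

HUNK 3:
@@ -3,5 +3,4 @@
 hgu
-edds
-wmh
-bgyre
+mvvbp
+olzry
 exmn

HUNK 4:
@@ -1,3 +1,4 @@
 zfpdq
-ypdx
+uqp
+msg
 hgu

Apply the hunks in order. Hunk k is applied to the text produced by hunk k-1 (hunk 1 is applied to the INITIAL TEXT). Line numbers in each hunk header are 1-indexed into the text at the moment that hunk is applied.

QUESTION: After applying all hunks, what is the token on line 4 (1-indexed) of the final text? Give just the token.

Hunk 1: at line 1 remove [uqj,tqlvu] add [tbs] -> 5 lines: zfpdq ypdx tbs bgyre exmn
Hunk 2: at line 1 remove [tbs] add [hgu,edds,wmh] -> 7 lines: zfpdq ypdx hgu edds wmh bgyre exmn
Hunk 3: at line 3 remove [edds,wmh,bgyre] add [mvvbp,olzry] -> 6 lines: zfpdq ypdx hgu mvvbp olzry exmn
Hunk 4: at line 1 remove [ypdx] add [uqp,msg] -> 7 lines: zfpdq uqp msg hgu mvvbp olzry exmn
Final line 4: hgu

Answer: hgu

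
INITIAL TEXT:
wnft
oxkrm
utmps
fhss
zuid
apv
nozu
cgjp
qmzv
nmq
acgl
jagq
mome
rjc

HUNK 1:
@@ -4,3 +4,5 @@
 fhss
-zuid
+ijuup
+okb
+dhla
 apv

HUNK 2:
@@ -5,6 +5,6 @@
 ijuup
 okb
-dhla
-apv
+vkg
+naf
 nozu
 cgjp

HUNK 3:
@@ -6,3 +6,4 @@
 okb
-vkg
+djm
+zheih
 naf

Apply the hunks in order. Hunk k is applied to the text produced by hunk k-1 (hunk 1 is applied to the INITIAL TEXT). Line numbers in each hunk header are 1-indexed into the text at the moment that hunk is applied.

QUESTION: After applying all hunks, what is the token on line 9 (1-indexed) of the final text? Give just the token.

Answer: naf

Derivation:
Hunk 1: at line 4 remove [zuid] add [ijuup,okb,dhla] -> 16 lines: wnft oxkrm utmps fhss ijuup okb dhla apv nozu cgjp qmzv nmq acgl jagq mome rjc
Hunk 2: at line 5 remove [dhla,apv] add [vkg,naf] -> 16 lines: wnft oxkrm utmps fhss ijuup okb vkg naf nozu cgjp qmzv nmq acgl jagq mome rjc
Hunk 3: at line 6 remove [vkg] add [djm,zheih] -> 17 lines: wnft oxkrm utmps fhss ijuup okb djm zheih naf nozu cgjp qmzv nmq acgl jagq mome rjc
Final line 9: naf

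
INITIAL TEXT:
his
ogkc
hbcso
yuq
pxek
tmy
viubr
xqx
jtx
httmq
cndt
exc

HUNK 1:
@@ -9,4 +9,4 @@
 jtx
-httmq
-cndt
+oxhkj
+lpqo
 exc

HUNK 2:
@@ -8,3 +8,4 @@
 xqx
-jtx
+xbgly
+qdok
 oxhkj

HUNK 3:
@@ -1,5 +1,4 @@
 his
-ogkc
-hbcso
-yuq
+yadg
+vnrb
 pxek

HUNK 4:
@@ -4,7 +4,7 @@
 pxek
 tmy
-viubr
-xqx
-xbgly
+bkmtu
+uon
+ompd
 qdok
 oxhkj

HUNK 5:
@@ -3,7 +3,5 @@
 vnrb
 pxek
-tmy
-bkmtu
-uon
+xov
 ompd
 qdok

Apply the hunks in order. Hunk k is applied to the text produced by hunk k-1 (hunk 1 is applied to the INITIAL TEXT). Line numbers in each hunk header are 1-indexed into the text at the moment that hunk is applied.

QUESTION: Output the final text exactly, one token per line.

Hunk 1: at line 9 remove [httmq,cndt] add [oxhkj,lpqo] -> 12 lines: his ogkc hbcso yuq pxek tmy viubr xqx jtx oxhkj lpqo exc
Hunk 2: at line 8 remove [jtx] add [xbgly,qdok] -> 13 lines: his ogkc hbcso yuq pxek tmy viubr xqx xbgly qdok oxhkj lpqo exc
Hunk 3: at line 1 remove [ogkc,hbcso,yuq] add [yadg,vnrb] -> 12 lines: his yadg vnrb pxek tmy viubr xqx xbgly qdok oxhkj lpqo exc
Hunk 4: at line 4 remove [viubr,xqx,xbgly] add [bkmtu,uon,ompd] -> 12 lines: his yadg vnrb pxek tmy bkmtu uon ompd qdok oxhkj lpqo exc
Hunk 5: at line 3 remove [tmy,bkmtu,uon] add [xov] -> 10 lines: his yadg vnrb pxek xov ompd qdok oxhkj lpqo exc

Answer: his
yadg
vnrb
pxek
xov
ompd
qdok
oxhkj
lpqo
exc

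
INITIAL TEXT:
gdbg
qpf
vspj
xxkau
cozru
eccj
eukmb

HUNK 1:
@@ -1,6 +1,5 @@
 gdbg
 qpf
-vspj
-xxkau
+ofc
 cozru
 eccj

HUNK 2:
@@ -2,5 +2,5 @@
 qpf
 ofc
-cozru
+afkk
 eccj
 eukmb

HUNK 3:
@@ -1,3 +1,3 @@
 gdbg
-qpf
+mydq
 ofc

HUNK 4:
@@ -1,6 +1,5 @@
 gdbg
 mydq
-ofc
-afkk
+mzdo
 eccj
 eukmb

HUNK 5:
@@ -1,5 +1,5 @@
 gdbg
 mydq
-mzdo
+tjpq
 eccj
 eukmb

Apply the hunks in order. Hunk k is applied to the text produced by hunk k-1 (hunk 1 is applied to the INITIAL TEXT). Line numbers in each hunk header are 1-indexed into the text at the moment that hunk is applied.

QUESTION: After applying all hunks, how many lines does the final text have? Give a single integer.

Hunk 1: at line 1 remove [vspj,xxkau] add [ofc] -> 6 lines: gdbg qpf ofc cozru eccj eukmb
Hunk 2: at line 2 remove [cozru] add [afkk] -> 6 lines: gdbg qpf ofc afkk eccj eukmb
Hunk 3: at line 1 remove [qpf] add [mydq] -> 6 lines: gdbg mydq ofc afkk eccj eukmb
Hunk 4: at line 1 remove [ofc,afkk] add [mzdo] -> 5 lines: gdbg mydq mzdo eccj eukmb
Hunk 5: at line 1 remove [mzdo] add [tjpq] -> 5 lines: gdbg mydq tjpq eccj eukmb
Final line count: 5

Answer: 5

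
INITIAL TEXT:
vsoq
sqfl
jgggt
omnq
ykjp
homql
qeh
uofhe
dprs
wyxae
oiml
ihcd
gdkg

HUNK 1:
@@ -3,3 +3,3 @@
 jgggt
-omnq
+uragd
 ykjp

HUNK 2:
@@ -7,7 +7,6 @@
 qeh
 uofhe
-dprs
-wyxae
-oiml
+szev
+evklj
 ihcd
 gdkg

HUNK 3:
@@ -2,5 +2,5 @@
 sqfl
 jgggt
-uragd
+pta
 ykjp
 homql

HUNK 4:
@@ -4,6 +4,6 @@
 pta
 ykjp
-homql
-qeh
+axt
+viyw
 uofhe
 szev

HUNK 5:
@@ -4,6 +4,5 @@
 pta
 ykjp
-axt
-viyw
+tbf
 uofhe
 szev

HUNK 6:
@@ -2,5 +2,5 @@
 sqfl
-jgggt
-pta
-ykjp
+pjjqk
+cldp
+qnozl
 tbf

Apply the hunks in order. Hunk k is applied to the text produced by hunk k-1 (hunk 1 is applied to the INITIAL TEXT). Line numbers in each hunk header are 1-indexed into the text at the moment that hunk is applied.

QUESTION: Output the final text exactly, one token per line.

Answer: vsoq
sqfl
pjjqk
cldp
qnozl
tbf
uofhe
szev
evklj
ihcd
gdkg

Derivation:
Hunk 1: at line 3 remove [omnq] add [uragd] -> 13 lines: vsoq sqfl jgggt uragd ykjp homql qeh uofhe dprs wyxae oiml ihcd gdkg
Hunk 2: at line 7 remove [dprs,wyxae,oiml] add [szev,evklj] -> 12 lines: vsoq sqfl jgggt uragd ykjp homql qeh uofhe szev evklj ihcd gdkg
Hunk 3: at line 2 remove [uragd] add [pta] -> 12 lines: vsoq sqfl jgggt pta ykjp homql qeh uofhe szev evklj ihcd gdkg
Hunk 4: at line 4 remove [homql,qeh] add [axt,viyw] -> 12 lines: vsoq sqfl jgggt pta ykjp axt viyw uofhe szev evklj ihcd gdkg
Hunk 5: at line 4 remove [axt,viyw] add [tbf] -> 11 lines: vsoq sqfl jgggt pta ykjp tbf uofhe szev evklj ihcd gdkg
Hunk 6: at line 2 remove [jgggt,pta,ykjp] add [pjjqk,cldp,qnozl] -> 11 lines: vsoq sqfl pjjqk cldp qnozl tbf uofhe szev evklj ihcd gdkg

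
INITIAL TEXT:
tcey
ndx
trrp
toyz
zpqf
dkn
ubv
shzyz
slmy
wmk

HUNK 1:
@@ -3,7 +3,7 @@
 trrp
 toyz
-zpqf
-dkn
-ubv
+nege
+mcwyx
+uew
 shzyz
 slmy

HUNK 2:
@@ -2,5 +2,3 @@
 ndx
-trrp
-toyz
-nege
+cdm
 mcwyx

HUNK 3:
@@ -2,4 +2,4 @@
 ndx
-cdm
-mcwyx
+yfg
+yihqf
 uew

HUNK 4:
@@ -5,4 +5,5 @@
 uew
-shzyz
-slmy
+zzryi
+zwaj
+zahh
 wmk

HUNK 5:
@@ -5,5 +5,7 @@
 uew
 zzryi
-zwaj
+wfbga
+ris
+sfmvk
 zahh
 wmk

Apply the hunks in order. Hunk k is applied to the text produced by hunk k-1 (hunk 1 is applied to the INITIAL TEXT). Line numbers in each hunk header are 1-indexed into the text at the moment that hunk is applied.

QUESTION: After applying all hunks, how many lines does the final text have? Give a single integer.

Answer: 11

Derivation:
Hunk 1: at line 3 remove [zpqf,dkn,ubv] add [nege,mcwyx,uew] -> 10 lines: tcey ndx trrp toyz nege mcwyx uew shzyz slmy wmk
Hunk 2: at line 2 remove [trrp,toyz,nege] add [cdm] -> 8 lines: tcey ndx cdm mcwyx uew shzyz slmy wmk
Hunk 3: at line 2 remove [cdm,mcwyx] add [yfg,yihqf] -> 8 lines: tcey ndx yfg yihqf uew shzyz slmy wmk
Hunk 4: at line 5 remove [shzyz,slmy] add [zzryi,zwaj,zahh] -> 9 lines: tcey ndx yfg yihqf uew zzryi zwaj zahh wmk
Hunk 5: at line 5 remove [zwaj] add [wfbga,ris,sfmvk] -> 11 lines: tcey ndx yfg yihqf uew zzryi wfbga ris sfmvk zahh wmk
Final line count: 11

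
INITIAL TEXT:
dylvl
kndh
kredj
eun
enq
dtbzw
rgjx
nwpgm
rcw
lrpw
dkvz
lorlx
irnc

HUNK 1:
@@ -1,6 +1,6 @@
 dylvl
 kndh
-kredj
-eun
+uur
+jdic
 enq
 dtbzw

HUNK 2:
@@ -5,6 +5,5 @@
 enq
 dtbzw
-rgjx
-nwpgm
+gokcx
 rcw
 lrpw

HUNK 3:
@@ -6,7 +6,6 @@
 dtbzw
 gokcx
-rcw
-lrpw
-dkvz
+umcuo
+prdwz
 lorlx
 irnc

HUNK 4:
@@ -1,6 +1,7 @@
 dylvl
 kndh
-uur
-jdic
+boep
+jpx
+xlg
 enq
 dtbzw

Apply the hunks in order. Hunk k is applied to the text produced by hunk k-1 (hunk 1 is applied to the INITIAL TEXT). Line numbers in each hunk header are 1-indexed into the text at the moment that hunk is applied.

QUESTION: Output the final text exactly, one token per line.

Hunk 1: at line 1 remove [kredj,eun] add [uur,jdic] -> 13 lines: dylvl kndh uur jdic enq dtbzw rgjx nwpgm rcw lrpw dkvz lorlx irnc
Hunk 2: at line 5 remove [rgjx,nwpgm] add [gokcx] -> 12 lines: dylvl kndh uur jdic enq dtbzw gokcx rcw lrpw dkvz lorlx irnc
Hunk 3: at line 6 remove [rcw,lrpw,dkvz] add [umcuo,prdwz] -> 11 lines: dylvl kndh uur jdic enq dtbzw gokcx umcuo prdwz lorlx irnc
Hunk 4: at line 1 remove [uur,jdic] add [boep,jpx,xlg] -> 12 lines: dylvl kndh boep jpx xlg enq dtbzw gokcx umcuo prdwz lorlx irnc

Answer: dylvl
kndh
boep
jpx
xlg
enq
dtbzw
gokcx
umcuo
prdwz
lorlx
irnc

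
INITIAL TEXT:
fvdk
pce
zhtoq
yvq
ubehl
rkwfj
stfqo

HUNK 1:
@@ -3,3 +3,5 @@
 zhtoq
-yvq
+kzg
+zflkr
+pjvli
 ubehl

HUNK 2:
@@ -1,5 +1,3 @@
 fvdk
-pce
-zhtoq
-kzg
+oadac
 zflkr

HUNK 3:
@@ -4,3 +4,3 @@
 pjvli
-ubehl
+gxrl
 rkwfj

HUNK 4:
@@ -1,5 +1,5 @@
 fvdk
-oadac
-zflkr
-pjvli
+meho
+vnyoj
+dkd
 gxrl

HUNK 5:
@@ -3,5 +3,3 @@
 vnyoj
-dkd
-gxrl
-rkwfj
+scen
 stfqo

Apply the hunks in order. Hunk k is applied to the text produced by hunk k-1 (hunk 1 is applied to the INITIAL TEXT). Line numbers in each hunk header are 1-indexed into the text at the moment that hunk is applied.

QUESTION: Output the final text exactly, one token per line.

Answer: fvdk
meho
vnyoj
scen
stfqo

Derivation:
Hunk 1: at line 3 remove [yvq] add [kzg,zflkr,pjvli] -> 9 lines: fvdk pce zhtoq kzg zflkr pjvli ubehl rkwfj stfqo
Hunk 2: at line 1 remove [pce,zhtoq,kzg] add [oadac] -> 7 lines: fvdk oadac zflkr pjvli ubehl rkwfj stfqo
Hunk 3: at line 4 remove [ubehl] add [gxrl] -> 7 lines: fvdk oadac zflkr pjvli gxrl rkwfj stfqo
Hunk 4: at line 1 remove [oadac,zflkr,pjvli] add [meho,vnyoj,dkd] -> 7 lines: fvdk meho vnyoj dkd gxrl rkwfj stfqo
Hunk 5: at line 3 remove [dkd,gxrl,rkwfj] add [scen] -> 5 lines: fvdk meho vnyoj scen stfqo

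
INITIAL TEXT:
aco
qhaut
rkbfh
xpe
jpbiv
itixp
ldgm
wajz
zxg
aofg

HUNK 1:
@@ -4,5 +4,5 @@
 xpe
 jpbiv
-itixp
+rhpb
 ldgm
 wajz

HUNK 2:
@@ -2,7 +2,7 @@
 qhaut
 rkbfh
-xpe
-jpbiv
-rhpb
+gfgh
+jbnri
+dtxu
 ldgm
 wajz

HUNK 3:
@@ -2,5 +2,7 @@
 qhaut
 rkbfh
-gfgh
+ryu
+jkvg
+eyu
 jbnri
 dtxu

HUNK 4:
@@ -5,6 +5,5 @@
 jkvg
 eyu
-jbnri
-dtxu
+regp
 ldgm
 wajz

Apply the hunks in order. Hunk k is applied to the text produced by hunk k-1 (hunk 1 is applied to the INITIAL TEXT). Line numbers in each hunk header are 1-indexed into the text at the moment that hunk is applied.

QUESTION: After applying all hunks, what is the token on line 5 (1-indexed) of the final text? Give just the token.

Answer: jkvg

Derivation:
Hunk 1: at line 4 remove [itixp] add [rhpb] -> 10 lines: aco qhaut rkbfh xpe jpbiv rhpb ldgm wajz zxg aofg
Hunk 2: at line 2 remove [xpe,jpbiv,rhpb] add [gfgh,jbnri,dtxu] -> 10 lines: aco qhaut rkbfh gfgh jbnri dtxu ldgm wajz zxg aofg
Hunk 3: at line 2 remove [gfgh] add [ryu,jkvg,eyu] -> 12 lines: aco qhaut rkbfh ryu jkvg eyu jbnri dtxu ldgm wajz zxg aofg
Hunk 4: at line 5 remove [jbnri,dtxu] add [regp] -> 11 lines: aco qhaut rkbfh ryu jkvg eyu regp ldgm wajz zxg aofg
Final line 5: jkvg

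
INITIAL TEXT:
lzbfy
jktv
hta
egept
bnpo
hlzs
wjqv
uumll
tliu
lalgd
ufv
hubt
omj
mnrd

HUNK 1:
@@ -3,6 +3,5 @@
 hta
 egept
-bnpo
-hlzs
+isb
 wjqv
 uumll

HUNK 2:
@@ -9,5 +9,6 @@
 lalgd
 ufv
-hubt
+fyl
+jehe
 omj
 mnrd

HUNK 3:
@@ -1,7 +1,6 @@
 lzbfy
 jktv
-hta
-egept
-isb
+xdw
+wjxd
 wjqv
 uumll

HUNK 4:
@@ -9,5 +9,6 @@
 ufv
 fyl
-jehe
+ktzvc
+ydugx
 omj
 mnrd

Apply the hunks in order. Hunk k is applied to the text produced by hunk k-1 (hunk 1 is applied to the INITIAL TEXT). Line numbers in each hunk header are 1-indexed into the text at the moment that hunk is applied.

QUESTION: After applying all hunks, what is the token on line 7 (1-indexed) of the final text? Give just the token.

Hunk 1: at line 3 remove [bnpo,hlzs] add [isb] -> 13 lines: lzbfy jktv hta egept isb wjqv uumll tliu lalgd ufv hubt omj mnrd
Hunk 2: at line 9 remove [hubt] add [fyl,jehe] -> 14 lines: lzbfy jktv hta egept isb wjqv uumll tliu lalgd ufv fyl jehe omj mnrd
Hunk 3: at line 1 remove [hta,egept,isb] add [xdw,wjxd] -> 13 lines: lzbfy jktv xdw wjxd wjqv uumll tliu lalgd ufv fyl jehe omj mnrd
Hunk 4: at line 9 remove [jehe] add [ktzvc,ydugx] -> 14 lines: lzbfy jktv xdw wjxd wjqv uumll tliu lalgd ufv fyl ktzvc ydugx omj mnrd
Final line 7: tliu

Answer: tliu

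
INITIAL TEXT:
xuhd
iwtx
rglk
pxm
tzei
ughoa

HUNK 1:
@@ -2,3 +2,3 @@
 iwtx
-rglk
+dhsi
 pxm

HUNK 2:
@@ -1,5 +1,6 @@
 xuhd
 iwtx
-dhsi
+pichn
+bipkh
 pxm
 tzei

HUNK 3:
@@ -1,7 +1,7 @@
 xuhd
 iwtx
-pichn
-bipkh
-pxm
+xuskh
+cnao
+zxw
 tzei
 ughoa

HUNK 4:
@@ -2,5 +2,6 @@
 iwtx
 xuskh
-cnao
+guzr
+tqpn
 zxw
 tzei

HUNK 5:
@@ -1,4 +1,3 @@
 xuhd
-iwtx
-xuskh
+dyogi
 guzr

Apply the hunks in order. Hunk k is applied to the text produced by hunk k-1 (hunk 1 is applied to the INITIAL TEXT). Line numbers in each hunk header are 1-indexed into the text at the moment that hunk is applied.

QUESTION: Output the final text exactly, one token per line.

Answer: xuhd
dyogi
guzr
tqpn
zxw
tzei
ughoa

Derivation:
Hunk 1: at line 2 remove [rglk] add [dhsi] -> 6 lines: xuhd iwtx dhsi pxm tzei ughoa
Hunk 2: at line 1 remove [dhsi] add [pichn,bipkh] -> 7 lines: xuhd iwtx pichn bipkh pxm tzei ughoa
Hunk 3: at line 1 remove [pichn,bipkh,pxm] add [xuskh,cnao,zxw] -> 7 lines: xuhd iwtx xuskh cnao zxw tzei ughoa
Hunk 4: at line 2 remove [cnao] add [guzr,tqpn] -> 8 lines: xuhd iwtx xuskh guzr tqpn zxw tzei ughoa
Hunk 5: at line 1 remove [iwtx,xuskh] add [dyogi] -> 7 lines: xuhd dyogi guzr tqpn zxw tzei ughoa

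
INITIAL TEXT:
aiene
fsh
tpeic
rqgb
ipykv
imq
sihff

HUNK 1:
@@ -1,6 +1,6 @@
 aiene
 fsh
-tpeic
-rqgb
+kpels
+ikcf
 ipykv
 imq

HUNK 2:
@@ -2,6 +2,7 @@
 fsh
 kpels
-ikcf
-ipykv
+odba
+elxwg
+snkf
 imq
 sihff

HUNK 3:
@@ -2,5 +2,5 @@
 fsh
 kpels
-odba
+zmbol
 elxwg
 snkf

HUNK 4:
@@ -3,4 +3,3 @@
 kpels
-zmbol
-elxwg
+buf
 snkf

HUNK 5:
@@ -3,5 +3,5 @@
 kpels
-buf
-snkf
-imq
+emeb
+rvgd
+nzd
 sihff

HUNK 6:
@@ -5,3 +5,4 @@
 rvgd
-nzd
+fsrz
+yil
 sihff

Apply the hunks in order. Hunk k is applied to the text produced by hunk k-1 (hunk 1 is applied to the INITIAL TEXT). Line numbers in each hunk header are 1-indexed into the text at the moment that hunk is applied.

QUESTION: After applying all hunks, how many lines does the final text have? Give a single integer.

Hunk 1: at line 1 remove [tpeic,rqgb] add [kpels,ikcf] -> 7 lines: aiene fsh kpels ikcf ipykv imq sihff
Hunk 2: at line 2 remove [ikcf,ipykv] add [odba,elxwg,snkf] -> 8 lines: aiene fsh kpels odba elxwg snkf imq sihff
Hunk 3: at line 2 remove [odba] add [zmbol] -> 8 lines: aiene fsh kpels zmbol elxwg snkf imq sihff
Hunk 4: at line 3 remove [zmbol,elxwg] add [buf] -> 7 lines: aiene fsh kpels buf snkf imq sihff
Hunk 5: at line 3 remove [buf,snkf,imq] add [emeb,rvgd,nzd] -> 7 lines: aiene fsh kpels emeb rvgd nzd sihff
Hunk 6: at line 5 remove [nzd] add [fsrz,yil] -> 8 lines: aiene fsh kpels emeb rvgd fsrz yil sihff
Final line count: 8

Answer: 8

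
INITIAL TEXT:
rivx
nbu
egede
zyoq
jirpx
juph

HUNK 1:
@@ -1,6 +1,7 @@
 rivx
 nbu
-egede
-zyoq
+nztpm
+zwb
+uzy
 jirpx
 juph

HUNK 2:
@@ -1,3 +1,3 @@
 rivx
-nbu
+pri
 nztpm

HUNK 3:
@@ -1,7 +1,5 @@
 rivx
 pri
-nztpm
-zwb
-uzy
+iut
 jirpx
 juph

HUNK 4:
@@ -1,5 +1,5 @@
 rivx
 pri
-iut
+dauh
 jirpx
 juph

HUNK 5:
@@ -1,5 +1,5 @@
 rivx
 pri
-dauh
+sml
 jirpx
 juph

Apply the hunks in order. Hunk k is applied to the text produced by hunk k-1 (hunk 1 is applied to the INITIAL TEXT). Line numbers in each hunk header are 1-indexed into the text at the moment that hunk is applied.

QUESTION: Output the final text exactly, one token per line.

Hunk 1: at line 1 remove [egede,zyoq] add [nztpm,zwb,uzy] -> 7 lines: rivx nbu nztpm zwb uzy jirpx juph
Hunk 2: at line 1 remove [nbu] add [pri] -> 7 lines: rivx pri nztpm zwb uzy jirpx juph
Hunk 3: at line 1 remove [nztpm,zwb,uzy] add [iut] -> 5 lines: rivx pri iut jirpx juph
Hunk 4: at line 1 remove [iut] add [dauh] -> 5 lines: rivx pri dauh jirpx juph
Hunk 5: at line 1 remove [dauh] add [sml] -> 5 lines: rivx pri sml jirpx juph

Answer: rivx
pri
sml
jirpx
juph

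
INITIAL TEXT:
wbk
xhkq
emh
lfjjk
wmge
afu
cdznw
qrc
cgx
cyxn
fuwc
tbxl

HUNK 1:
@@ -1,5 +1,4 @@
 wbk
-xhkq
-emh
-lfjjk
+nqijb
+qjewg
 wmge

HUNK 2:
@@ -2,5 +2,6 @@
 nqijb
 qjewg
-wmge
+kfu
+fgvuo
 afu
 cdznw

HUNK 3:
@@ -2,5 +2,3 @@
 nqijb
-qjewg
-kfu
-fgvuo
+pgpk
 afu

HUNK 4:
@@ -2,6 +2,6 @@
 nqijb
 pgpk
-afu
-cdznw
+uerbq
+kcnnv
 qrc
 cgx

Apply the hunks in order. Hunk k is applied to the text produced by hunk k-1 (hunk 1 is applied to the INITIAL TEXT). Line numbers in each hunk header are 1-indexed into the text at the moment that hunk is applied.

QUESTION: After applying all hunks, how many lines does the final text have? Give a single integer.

Answer: 10

Derivation:
Hunk 1: at line 1 remove [xhkq,emh,lfjjk] add [nqijb,qjewg] -> 11 lines: wbk nqijb qjewg wmge afu cdznw qrc cgx cyxn fuwc tbxl
Hunk 2: at line 2 remove [wmge] add [kfu,fgvuo] -> 12 lines: wbk nqijb qjewg kfu fgvuo afu cdznw qrc cgx cyxn fuwc tbxl
Hunk 3: at line 2 remove [qjewg,kfu,fgvuo] add [pgpk] -> 10 lines: wbk nqijb pgpk afu cdznw qrc cgx cyxn fuwc tbxl
Hunk 4: at line 2 remove [afu,cdznw] add [uerbq,kcnnv] -> 10 lines: wbk nqijb pgpk uerbq kcnnv qrc cgx cyxn fuwc tbxl
Final line count: 10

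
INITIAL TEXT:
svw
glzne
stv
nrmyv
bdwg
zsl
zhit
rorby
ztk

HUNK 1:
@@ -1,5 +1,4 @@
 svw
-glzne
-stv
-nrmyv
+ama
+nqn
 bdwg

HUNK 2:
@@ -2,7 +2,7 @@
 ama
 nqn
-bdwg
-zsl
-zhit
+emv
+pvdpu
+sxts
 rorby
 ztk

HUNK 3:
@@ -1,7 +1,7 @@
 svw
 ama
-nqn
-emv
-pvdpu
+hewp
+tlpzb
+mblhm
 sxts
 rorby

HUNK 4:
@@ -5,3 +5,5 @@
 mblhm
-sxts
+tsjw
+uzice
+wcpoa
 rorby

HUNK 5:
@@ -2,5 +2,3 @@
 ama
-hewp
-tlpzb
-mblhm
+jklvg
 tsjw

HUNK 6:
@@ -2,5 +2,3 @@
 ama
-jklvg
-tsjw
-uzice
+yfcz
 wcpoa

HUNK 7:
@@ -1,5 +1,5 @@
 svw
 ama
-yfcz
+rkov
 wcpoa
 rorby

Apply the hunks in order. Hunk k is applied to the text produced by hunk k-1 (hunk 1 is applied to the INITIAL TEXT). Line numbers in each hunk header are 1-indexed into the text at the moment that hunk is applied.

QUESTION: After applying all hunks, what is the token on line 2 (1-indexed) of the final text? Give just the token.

Answer: ama

Derivation:
Hunk 1: at line 1 remove [glzne,stv,nrmyv] add [ama,nqn] -> 8 lines: svw ama nqn bdwg zsl zhit rorby ztk
Hunk 2: at line 2 remove [bdwg,zsl,zhit] add [emv,pvdpu,sxts] -> 8 lines: svw ama nqn emv pvdpu sxts rorby ztk
Hunk 3: at line 1 remove [nqn,emv,pvdpu] add [hewp,tlpzb,mblhm] -> 8 lines: svw ama hewp tlpzb mblhm sxts rorby ztk
Hunk 4: at line 5 remove [sxts] add [tsjw,uzice,wcpoa] -> 10 lines: svw ama hewp tlpzb mblhm tsjw uzice wcpoa rorby ztk
Hunk 5: at line 2 remove [hewp,tlpzb,mblhm] add [jklvg] -> 8 lines: svw ama jklvg tsjw uzice wcpoa rorby ztk
Hunk 6: at line 2 remove [jklvg,tsjw,uzice] add [yfcz] -> 6 lines: svw ama yfcz wcpoa rorby ztk
Hunk 7: at line 1 remove [yfcz] add [rkov] -> 6 lines: svw ama rkov wcpoa rorby ztk
Final line 2: ama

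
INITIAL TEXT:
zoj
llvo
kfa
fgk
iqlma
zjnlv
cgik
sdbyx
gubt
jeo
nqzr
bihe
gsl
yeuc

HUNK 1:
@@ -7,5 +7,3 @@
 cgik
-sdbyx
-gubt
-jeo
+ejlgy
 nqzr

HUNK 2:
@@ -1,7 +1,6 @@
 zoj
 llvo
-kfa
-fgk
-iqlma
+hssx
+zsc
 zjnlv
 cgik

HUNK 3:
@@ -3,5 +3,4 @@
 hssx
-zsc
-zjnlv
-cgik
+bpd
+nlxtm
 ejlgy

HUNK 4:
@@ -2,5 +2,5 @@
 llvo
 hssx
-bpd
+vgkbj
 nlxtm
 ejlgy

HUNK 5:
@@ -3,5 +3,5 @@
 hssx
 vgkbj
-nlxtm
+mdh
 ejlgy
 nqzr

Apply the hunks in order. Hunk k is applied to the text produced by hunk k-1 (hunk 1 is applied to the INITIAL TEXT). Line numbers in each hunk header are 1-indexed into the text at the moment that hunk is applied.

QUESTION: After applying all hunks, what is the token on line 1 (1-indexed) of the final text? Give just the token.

Hunk 1: at line 7 remove [sdbyx,gubt,jeo] add [ejlgy] -> 12 lines: zoj llvo kfa fgk iqlma zjnlv cgik ejlgy nqzr bihe gsl yeuc
Hunk 2: at line 1 remove [kfa,fgk,iqlma] add [hssx,zsc] -> 11 lines: zoj llvo hssx zsc zjnlv cgik ejlgy nqzr bihe gsl yeuc
Hunk 3: at line 3 remove [zsc,zjnlv,cgik] add [bpd,nlxtm] -> 10 lines: zoj llvo hssx bpd nlxtm ejlgy nqzr bihe gsl yeuc
Hunk 4: at line 2 remove [bpd] add [vgkbj] -> 10 lines: zoj llvo hssx vgkbj nlxtm ejlgy nqzr bihe gsl yeuc
Hunk 5: at line 3 remove [nlxtm] add [mdh] -> 10 lines: zoj llvo hssx vgkbj mdh ejlgy nqzr bihe gsl yeuc
Final line 1: zoj

Answer: zoj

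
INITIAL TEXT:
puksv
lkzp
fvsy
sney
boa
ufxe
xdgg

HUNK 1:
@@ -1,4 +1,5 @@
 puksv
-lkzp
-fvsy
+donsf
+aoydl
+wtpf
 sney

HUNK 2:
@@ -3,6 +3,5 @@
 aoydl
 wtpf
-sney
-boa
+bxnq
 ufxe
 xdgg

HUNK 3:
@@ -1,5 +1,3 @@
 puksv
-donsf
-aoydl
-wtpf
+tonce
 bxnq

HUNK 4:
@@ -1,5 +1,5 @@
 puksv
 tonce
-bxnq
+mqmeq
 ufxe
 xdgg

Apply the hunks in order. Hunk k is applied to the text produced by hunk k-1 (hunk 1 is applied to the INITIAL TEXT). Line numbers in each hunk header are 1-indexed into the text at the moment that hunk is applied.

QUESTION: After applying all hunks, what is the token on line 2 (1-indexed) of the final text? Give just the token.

Hunk 1: at line 1 remove [lkzp,fvsy] add [donsf,aoydl,wtpf] -> 8 lines: puksv donsf aoydl wtpf sney boa ufxe xdgg
Hunk 2: at line 3 remove [sney,boa] add [bxnq] -> 7 lines: puksv donsf aoydl wtpf bxnq ufxe xdgg
Hunk 3: at line 1 remove [donsf,aoydl,wtpf] add [tonce] -> 5 lines: puksv tonce bxnq ufxe xdgg
Hunk 4: at line 1 remove [bxnq] add [mqmeq] -> 5 lines: puksv tonce mqmeq ufxe xdgg
Final line 2: tonce

Answer: tonce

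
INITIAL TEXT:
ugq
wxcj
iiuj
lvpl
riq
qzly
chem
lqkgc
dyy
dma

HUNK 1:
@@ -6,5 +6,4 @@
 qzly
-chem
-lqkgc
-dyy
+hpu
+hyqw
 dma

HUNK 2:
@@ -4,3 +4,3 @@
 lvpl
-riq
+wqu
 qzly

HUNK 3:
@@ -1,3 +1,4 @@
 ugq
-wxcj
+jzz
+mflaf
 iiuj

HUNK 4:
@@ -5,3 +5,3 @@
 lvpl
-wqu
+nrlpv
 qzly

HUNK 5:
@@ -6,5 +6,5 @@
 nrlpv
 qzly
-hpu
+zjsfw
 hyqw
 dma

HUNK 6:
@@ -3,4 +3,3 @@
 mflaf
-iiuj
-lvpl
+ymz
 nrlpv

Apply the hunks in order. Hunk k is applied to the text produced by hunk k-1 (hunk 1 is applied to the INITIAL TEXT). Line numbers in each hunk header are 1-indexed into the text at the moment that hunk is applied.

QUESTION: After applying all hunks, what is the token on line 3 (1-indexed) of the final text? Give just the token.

Answer: mflaf

Derivation:
Hunk 1: at line 6 remove [chem,lqkgc,dyy] add [hpu,hyqw] -> 9 lines: ugq wxcj iiuj lvpl riq qzly hpu hyqw dma
Hunk 2: at line 4 remove [riq] add [wqu] -> 9 lines: ugq wxcj iiuj lvpl wqu qzly hpu hyqw dma
Hunk 3: at line 1 remove [wxcj] add [jzz,mflaf] -> 10 lines: ugq jzz mflaf iiuj lvpl wqu qzly hpu hyqw dma
Hunk 4: at line 5 remove [wqu] add [nrlpv] -> 10 lines: ugq jzz mflaf iiuj lvpl nrlpv qzly hpu hyqw dma
Hunk 5: at line 6 remove [hpu] add [zjsfw] -> 10 lines: ugq jzz mflaf iiuj lvpl nrlpv qzly zjsfw hyqw dma
Hunk 6: at line 3 remove [iiuj,lvpl] add [ymz] -> 9 lines: ugq jzz mflaf ymz nrlpv qzly zjsfw hyqw dma
Final line 3: mflaf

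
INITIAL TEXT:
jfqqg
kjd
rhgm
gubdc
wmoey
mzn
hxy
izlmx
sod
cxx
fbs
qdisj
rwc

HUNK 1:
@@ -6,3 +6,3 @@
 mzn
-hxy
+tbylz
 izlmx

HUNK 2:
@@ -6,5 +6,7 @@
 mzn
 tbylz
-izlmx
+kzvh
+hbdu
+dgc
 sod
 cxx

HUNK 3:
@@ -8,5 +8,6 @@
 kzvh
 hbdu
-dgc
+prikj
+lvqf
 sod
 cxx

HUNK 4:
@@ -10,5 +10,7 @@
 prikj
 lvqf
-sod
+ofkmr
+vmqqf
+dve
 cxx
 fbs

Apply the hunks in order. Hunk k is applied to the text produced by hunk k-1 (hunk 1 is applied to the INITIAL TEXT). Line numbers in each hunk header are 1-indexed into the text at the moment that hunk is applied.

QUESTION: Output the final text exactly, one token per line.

Answer: jfqqg
kjd
rhgm
gubdc
wmoey
mzn
tbylz
kzvh
hbdu
prikj
lvqf
ofkmr
vmqqf
dve
cxx
fbs
qdisj
rwc

Derivation:
Hunk 1: at line 6 remove [hxy] add [tbylz] -> 13 lines: jfqqg kjd rhgm gubdc wmoey mzn tbylz izlmx sod cxx fbs qdisj rwc
Hunk 2: at line 6 remove [izlmx] add [kzvh,hbdu,dgc] -> 15 lines: jfqqg kjd rhgm gubdc wmoey mzn tbylz kzvh hbdu dgc sod cxx fbs qdisj rwc
Hunk 3: at line 8 remove [dgc] add [prikj,lvqf] -> 16 lines: jfqqg kjd rhgm gubdc wmoey mzn tbylz kzvh hbdu prikj lvqf sod cxx fbs qdisj rwc
Hunk 4: at line 10 remove [sod] add [ofkmr,vmqqf,dve] -> 18 lines: jfqqg kjd rhgm gubdc wmoey mzn tbylz kzvh hbdu prikj lvqf ofkmr vmqqf dve cxx fbs qdisj rwc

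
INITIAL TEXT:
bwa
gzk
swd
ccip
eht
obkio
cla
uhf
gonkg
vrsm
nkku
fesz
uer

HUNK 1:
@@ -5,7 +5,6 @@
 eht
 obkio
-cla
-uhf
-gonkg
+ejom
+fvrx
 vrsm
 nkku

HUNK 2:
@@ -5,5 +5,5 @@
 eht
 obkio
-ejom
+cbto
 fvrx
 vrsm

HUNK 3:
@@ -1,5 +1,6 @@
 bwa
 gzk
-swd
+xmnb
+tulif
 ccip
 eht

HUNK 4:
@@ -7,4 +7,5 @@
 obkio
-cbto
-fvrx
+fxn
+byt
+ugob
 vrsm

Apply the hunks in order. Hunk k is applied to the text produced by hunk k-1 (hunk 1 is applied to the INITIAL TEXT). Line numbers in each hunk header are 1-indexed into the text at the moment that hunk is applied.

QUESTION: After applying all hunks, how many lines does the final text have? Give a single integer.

Hunk 1: at line 5 remove [cla,uhf,gonkg] add [ejom,fvrx] -> 12 lines: bwa gzk swd ccip eht obkio ejom fvrx vrsm nkku fesz uer
Hunk 2: at line 5 remove [ejom] add [cbto] -> 12 lines: bwa gzk swd ccip eht obkio cbto fvrx vrsm nkku fesz uer
Hunk 3: at line 1 remove [swd] add [xmnb,tulif] -> 13 lines: bwa gzk xmnb tulif ccip eht obkio cbto fvrx vrsm nkku fesz uer
Hunk 4: at line 7 remove [cbto,fvrx] add [fxn,byt,ugob] -> 14 lines: bwa gzk xmnb tulif ccip eht obkio fxn byt ugob vrsm nkku fesz uer
Final line count: 14

Answer: 14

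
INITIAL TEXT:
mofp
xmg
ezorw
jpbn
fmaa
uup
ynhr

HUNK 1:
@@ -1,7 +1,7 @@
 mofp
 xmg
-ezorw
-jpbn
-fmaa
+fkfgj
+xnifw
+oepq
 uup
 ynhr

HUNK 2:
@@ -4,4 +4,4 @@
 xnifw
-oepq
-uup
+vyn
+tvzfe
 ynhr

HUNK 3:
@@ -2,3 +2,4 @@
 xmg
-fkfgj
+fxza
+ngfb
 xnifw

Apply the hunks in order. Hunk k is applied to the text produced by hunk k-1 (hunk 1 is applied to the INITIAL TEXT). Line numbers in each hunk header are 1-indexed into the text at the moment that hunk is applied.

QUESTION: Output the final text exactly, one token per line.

Hunk 1: at line 1 remove [ezorw,jpbn,fmaa] add [fkfgj,xnifw,oepq] -> 7 lines: mofp xmg fkfgj xnifw oepq uup ynhr
Hunk 2: at line 4 remove [oepq,uup] add [vyn,tvzfe] -> 7 lines: mofp xmg fkfgj xnifw vyn tvzfe ynhr
Hunk 3: at line 2 remove [fkfgj] add [fxza,ngfb] -> 8 lines: mofp xmg fxza ngfb xnifw vyn tvzfe ynhr

Answer: mofp
xmg
fxza
ngfb
xnifw
vyn
tvzfe
ynhr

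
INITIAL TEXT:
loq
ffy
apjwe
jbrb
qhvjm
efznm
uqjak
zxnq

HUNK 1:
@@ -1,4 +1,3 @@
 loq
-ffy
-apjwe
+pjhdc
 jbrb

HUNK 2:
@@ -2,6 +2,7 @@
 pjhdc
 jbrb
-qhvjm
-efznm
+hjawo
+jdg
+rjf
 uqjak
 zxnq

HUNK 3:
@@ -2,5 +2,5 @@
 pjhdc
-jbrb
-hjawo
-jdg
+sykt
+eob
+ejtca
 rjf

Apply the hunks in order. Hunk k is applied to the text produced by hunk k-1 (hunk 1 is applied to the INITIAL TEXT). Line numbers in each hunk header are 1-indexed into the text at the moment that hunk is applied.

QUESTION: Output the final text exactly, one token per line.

Answer: loq
pjhdc
sykt
eob
ejtca
rjf
uqjak
zxnq

Derivation:
Hunk 1: at line 1 remove [ffy,apjwe] add [pjhdc] -> 7 lines: loq pjhdc jbrb qhvjm efznm uqjak zxnq
Hunk 2: at line 2 remove [qhvjm,efznm] add [hjawo,jdg,rjf] -> 8 lines: loq pjhdc jbrb hjawo jdg rjf uqjak zxnq
Hunk 3: at line 2 remove [jbrb,hjawo,jdg] add [sykt,eob,ejtca] -> 8 lines: loq pjhdc sykt eob ejtca rjf uqjak zxnq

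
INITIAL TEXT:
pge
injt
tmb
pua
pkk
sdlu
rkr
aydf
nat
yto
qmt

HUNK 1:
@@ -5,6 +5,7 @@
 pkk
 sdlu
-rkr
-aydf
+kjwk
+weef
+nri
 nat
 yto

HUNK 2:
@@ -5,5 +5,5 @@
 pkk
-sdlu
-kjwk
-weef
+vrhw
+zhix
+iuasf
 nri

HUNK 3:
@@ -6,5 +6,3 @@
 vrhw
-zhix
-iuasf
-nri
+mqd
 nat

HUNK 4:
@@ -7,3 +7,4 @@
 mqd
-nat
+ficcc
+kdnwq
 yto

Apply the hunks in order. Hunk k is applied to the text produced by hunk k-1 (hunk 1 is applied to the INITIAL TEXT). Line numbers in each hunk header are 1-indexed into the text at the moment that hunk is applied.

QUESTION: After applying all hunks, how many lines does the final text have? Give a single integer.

Answer: 11

Derivation:
Hunk 1: at line 5 remove [rkr,aydf] add [kjwk,weef,nri] -> 12 lines: pge injt tmb pua pkk sdlu kjwk weef nri nat yto qmt
Hunk 2: at line 5 remove [sdlu,kjwk,weef] add [vrhw,zhix,iuasf] -> 12 lines: pge injt tmb pua pkk vrhw zhix iuasf nri nat yto qmt
Hunk 3: at line 6 remove [zhix,iuasf,nri] add [mqd] -> 10 lines: pge injt tmb pua pkk vrhw mqd nat yto qmt
Hunk 4: at line 7 remove [nat] add [ficcc,kdnwq] -> 11 lines: pge injt tmb pua pkk vrhw mqd ficcc kdnwq yto qmt
Final line count: 11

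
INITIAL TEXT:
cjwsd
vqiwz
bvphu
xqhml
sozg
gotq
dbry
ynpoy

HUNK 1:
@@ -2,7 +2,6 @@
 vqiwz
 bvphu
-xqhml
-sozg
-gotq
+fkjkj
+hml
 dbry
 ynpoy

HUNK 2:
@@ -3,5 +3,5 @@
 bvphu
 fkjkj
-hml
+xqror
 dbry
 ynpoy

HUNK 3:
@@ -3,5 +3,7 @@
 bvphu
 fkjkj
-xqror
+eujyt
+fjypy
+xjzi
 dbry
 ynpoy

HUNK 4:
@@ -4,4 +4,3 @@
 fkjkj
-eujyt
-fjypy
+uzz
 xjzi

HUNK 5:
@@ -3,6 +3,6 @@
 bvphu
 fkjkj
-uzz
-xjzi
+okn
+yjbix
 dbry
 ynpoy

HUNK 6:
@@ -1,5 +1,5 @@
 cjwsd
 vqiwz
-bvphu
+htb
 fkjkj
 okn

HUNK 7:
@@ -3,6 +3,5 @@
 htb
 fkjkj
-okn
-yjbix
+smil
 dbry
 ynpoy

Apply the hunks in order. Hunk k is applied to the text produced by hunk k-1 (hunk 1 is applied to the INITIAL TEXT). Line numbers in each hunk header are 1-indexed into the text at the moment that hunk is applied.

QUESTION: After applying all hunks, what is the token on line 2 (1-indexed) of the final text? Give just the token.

Answer: vqiwz

Derivation:
Hunk 1: at line 2 remove [xqhml,sozg,gotq] add [fkjkj,hml] -> 7 lines: cjwsd vqiwz bvphu fkjkj hml dbry ynpoy
Hunk 2: at line 3 remove [hml] add [xqror] -> 7 lines: cjwsd vqiwz bvphu fkjkj xqror dbry ynpoy
Hunk 3: at line 3 remove [xqror] add [eujyt,fjypy,xjzi] -> 9 lines: cjwsd vqiwz bvphu fkjkj eujyt fjypy xjzi dbry ynpoy
Hunk 4: at line 4 remove [eujyt,fjypy] add [uzz] -> 8 lines: cjwsd vqiwz bvphu fkjkj uzz xjzi dbry ynpoy
Hunk 5: at line 3 remove [uzz,xjzi] add [okn,yjbix] -> 8 lines: cjwsd vqiwz bvphu fkjkj okn yjbix dbry ynpoy
Hunk 6: at line 1 remove [bvphu] add [htb] -> 8 lines: cjwsd vqiwz htb fkjkj okn yjbix dbry ynpoy
Hunk 7: at line 3 remove [okn,yjbix] add [smil] -> 7 lines: cjwsd vqiwz htb fkjkj smil dbry ynpoy
Final line 2: vqiwz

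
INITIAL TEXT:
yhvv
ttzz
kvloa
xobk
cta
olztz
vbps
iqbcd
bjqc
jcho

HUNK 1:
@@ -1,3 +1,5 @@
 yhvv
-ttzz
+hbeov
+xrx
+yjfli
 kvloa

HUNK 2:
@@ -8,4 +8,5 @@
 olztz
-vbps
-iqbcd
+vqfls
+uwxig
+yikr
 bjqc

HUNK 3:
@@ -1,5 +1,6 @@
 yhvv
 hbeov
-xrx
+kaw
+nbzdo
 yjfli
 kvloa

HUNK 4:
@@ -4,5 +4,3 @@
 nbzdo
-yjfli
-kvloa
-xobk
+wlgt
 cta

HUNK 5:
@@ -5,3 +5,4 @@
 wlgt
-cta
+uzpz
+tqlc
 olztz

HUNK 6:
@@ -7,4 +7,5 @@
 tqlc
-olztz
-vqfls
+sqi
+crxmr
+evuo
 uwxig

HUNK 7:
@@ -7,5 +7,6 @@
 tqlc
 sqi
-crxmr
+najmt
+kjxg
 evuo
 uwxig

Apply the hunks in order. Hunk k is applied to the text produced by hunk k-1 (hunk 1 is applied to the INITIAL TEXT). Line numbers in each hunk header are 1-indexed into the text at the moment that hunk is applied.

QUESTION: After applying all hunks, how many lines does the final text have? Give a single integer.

Answer: 15

Derivation:
Hunk 1: at line 1 remove [ttzz] add [hbeov,xrx,yjfli] -> 12 lines: yhvv hbeov xrx yjfli kvloa xobk cta olztz vbps iqbcd bjqc jcho
Hunk 2: at line 8 remove [vbps,iqbcd] add [vqfls,uwxig,yikr] -> 13 lines: yhvv hbeov xrx yjfli kvloa xobk cta olztz vqfls uwxig yikr bjqc jcho
Hunk 3: at line 1 remove [xrx] add [kaw,nbzdo] -> 14 lines: yhvv hbeov kaw nbzdo yjfli kvloa xobk cta olztz vqfls uwxig yikr bjqc jcho
Hunk 4: at line 4 remove [yjfli,kvloa,xobk] add [wlgt] -> 12 lines: yhvv hbeov kaw nbzdo wlgt cta olztz vqfls uwxig yikr bjqc jcho
Hunk 5: at line 5 remove [cta] add [uzpz,tqlc] -> 13 lines: yhvv hbeov kaw nbzdo wlgt uzpz tqlc olztz vqfls uwxig yikr bjqc jcho
Hunk 6: at line 7 remove [olztz,vqfls] add [sqi,crxmr,evuo] -> 14 lines: yhvv hbeov kaw nbzdo wlgt uzpz tqlc sqi crxmr evuo uwxig yikr bjqc jcho
Hunk 7: at line 7 remove [crxmr] add [najmt,kjxg] -> 15 lines: yhvv hbeov kaw nbzdo wlgt uzpz tqlc sqi najmt kjxg evuo uwxig yikr bjqc jcho
Final line count: 15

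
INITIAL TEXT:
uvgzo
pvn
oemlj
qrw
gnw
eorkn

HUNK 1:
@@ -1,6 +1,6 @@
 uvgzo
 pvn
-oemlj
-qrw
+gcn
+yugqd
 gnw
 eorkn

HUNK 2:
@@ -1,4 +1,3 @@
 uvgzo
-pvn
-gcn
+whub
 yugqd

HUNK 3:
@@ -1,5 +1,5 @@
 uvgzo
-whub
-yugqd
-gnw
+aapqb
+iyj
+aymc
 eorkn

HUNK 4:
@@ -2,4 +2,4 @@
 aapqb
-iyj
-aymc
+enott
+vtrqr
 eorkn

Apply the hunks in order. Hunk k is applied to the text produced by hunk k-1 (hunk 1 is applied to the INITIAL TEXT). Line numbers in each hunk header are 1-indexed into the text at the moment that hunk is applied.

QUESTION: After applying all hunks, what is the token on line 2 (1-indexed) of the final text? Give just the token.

Answer: aapqb

Derivation:
Hunk 1: at line 1 remove [oemlj,qrw] add [gcn,yugqd] -> 6 lines: uvgzo pvn gcn yugqd gnw eorkn
Hunk 2: at line 1 remove [pvn,gcn] add [whub] -> 5 lines: uvgzo whub yugqd gnw eorkn
Hunk 3: at line 1 remove [whub,yugqd,gnw] add [aapqb,iyj,aymc] -> 5 lines: uvgzo aapqb iyj aymc eorkn
Hunk 4: at line 2 remove [iyj,aymc] add [enott,vtrqr] -> 5 lines: uvgzo aapqb enott vtrqr eorkn
Final line 2: aapqb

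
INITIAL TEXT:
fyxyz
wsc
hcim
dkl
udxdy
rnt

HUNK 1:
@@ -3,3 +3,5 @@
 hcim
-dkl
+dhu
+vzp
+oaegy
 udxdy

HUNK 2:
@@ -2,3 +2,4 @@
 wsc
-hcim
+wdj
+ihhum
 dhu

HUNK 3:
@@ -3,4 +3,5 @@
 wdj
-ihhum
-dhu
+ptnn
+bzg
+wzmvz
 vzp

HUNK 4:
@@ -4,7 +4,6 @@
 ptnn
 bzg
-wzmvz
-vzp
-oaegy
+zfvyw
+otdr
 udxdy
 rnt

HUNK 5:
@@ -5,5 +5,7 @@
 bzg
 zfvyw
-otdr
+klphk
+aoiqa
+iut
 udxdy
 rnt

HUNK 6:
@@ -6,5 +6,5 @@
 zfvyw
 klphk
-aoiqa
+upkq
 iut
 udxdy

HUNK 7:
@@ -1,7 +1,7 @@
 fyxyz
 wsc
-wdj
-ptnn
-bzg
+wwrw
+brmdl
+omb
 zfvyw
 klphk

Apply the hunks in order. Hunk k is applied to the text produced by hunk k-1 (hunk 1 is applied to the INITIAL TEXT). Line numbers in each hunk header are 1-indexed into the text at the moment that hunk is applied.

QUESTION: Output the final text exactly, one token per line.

Answer: fyxyz
wsc
wwrw
brmdl
omb
zfvyw
klphk
upkq
iut
udxdy
rnt

Derivation:
Hunk 1: at line 3 remove [dkl] add [dhu,vzp,oaegy] -> 8 lines: fyxyz wsc hcim dhu vzp oaegy udxdy rnt
Hunk 2: at line 2 remove [hcim] add [wdj,ihhum] -> 9 lines: fyxyz wsc wdj ihhum dhu vzp oaegy udxdy rnt
Hunk 3: at line 3 remove [ihhum,dhu] add [ptnn,bzg,wzmvz] -> 10 lines: fyxyz wsc wdj ptnn bzg wzmvz vzp oaegy udxdy rnt
Hunk 4: at line 4 remove [wzmvz,vzp,oaegy] add [zfvyw,otdr] -> 9 lines: fyxyz wsc wdj ptnn bzg zfvyw otdr udxdy rnt
Hunk 5: at line 5 remove [otdr] add [klphk,aoiqa,iut] -> 11 lines: fyxyz wsc wdj ptnn bzg zfvyw klphk aoiqa iut udxdy rnt
Hunk 6: at line 6 remove [aoiqa] add [upkq] -> 11 lines: fyxyz wsc wdj ptnn bzg zfvyw klphk upkq iut udxdy rnt
Hunk 7: at line 1 remove [wdj,ptnn,bzg] add [wwrw,brmdl,omb] -> 11 lines: fyxyz wsc wwrw brmdl omb zfvyw klphk upkq iut udxdy rnt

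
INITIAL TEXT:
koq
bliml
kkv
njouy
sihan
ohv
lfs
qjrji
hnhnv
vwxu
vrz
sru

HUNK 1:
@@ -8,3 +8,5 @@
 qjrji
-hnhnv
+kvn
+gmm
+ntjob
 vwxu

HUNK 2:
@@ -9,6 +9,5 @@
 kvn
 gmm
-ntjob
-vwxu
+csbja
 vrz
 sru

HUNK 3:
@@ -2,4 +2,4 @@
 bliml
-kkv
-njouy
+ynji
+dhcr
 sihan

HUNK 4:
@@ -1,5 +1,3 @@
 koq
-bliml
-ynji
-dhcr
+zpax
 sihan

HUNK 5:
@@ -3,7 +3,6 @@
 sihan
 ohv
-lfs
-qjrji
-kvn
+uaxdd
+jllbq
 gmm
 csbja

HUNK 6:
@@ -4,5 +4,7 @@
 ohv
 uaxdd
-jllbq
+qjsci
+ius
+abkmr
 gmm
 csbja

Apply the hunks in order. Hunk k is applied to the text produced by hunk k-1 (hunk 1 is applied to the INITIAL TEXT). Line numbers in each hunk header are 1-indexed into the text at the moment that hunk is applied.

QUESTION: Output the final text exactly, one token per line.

Hunk 1: at line 8 remove [hnhnv] add [kvn,gmm,ntjob] -> 14 lines: koq bliml kkv njouy sihan ohv lfs qjrji kvn gmm ntjob vwxu vrz sru
Hunk 2: at line 9 remove [ntjob,vwxu] add [csbja] -> 13 lines: koq bliml kkv njouy sihan ohv lfs qjrji kvn gmm csbja vrz sru
Hunk 3: at line 2 remove [kkv,njouy] add [ynji,dhcr] -> 13 lines: koq bliml ynji dhcr sihan ohv lfs qjrji kvn gmm csbja vrz sru
Hunk 4: at line 1 remove [bliml,ynji,dhcr] add [zpax] -> 11 lines: koq zpax sihan ohv lfs qjrji kvn gmm csbja vrz sru
Hunk 5: at line 3 remove [lfs,qjrji,kvn] add [uaxdd,jllbq] -> 10 lines: koq zpax sihan ohv uaxdd jllbq gmm csbja vrz sru
Hunk 6: at line 4 remove [jllbq] add [qjsci,ius,abkmr] -> 12 lines: koq zpax sihan ohv uaxdd qjsci ius abkmr gmm csbja vrz sru

Answer: koq
zpax
sihan
ohv
uaxdd
qjsci
ius
abkmr
gmm
csbja
vrz
sru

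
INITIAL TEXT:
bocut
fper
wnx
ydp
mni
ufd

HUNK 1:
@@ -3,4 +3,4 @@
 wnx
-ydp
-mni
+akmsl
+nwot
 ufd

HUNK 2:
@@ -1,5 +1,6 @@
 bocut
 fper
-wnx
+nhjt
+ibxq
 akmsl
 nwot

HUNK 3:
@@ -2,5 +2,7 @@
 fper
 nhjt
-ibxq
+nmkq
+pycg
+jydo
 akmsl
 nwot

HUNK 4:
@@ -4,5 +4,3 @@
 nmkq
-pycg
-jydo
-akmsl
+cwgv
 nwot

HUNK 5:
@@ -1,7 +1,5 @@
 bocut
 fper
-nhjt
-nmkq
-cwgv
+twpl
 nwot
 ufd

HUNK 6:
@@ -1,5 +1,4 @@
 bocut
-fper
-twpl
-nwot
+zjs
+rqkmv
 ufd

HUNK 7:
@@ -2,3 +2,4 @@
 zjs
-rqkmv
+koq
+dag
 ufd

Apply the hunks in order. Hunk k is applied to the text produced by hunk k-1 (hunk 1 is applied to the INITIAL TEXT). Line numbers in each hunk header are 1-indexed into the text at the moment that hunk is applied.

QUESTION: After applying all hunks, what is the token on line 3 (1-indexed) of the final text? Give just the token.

Hunk 1: at line 3 remove [ydp,mni] add [akmsl,nwot] -> 6 lines: bocut fper wnx akmsl nwot ufd
Hunk 2: at line 1 remove [wnx] add [nhjt,ibxq] -> 7 lines: bocut fper nhjt ibxq akmsl nwot ufd
Hunk 3: at line 2 remove [ibxq] add [nmkq,pycg,jydo] -> 9 lines: bocut fper nhjt nmkq pycg jydo akmsl nwot ufd
Hunk 4: at line 4 remove [pycg,jydo,akmsl] add [cwgv] -> 7 lines: bocut fper nhjt nmkq cwgv nwot ufd
Hunk 5: at line 1 remove [nhjt,nmkq,cwgv] add [twpl] -> 5 lines: bocut fper twpl nwot ufd
Hunk 6: at line 1 remove [fper,twpl,nwot] add [zjs,rqkmv] -> 4 lines: bocut zjs rqkmv ufd
Hunk 7: at line 2 remove [rqkmv] add [koq,dag] -> 5 lines: bocut zjs koq dag ufd
Final line 3: koq

Answer: koq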